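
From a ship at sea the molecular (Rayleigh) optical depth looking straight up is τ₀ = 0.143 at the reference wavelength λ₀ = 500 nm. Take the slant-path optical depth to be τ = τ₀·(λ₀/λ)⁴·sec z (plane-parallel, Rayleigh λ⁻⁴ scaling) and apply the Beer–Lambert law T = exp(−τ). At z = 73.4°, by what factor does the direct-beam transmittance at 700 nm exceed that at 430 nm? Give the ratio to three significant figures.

Airmass: sec 73.4° = 3.5003.
τ(700 nm) = 0.143 × (500/700)⁴ × 3.5003 = 0.143 × 0.2603 × 3.5003 = 0.1303.
τ(430 nm) = 0.143 × (500/430)⁴ × 3.5003 = 0.143 × 1.8281 × 3.5003 = 0.9151.
T(700)/T(430) = exp(τ_B − τ_A) = exp(0.7848) = 2.1919.

2.19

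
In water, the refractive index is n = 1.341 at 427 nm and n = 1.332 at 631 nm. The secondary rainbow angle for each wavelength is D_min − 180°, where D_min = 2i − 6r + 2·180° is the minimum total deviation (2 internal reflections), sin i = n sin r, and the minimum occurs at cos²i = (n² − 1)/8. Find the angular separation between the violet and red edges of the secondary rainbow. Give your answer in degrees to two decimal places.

At 427 nm (n = 1.341): cos²i = 0.09979 → i = 71.586°, r = 45.034°, D_min = 232.966°, rainbow angle = 52.966°.
At 631 nm (n = 1.332): cos²i = 0.09678 → i = 71.875°, r = 45.520°, D_min = 230.628°, rainbow angle = 50.628°.
Angular width = |52.966° − 50.628°| = 2.337°.

2.34°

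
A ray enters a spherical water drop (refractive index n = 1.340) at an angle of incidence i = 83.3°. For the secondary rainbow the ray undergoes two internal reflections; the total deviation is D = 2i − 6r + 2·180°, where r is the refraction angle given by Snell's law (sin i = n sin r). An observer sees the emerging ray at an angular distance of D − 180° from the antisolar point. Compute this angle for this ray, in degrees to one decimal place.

59.6°

sin r = sin 83.3° / 1.340 = 0.9932/1.340 = 0.7412; r = 47.83°.
D = 2·83.3° − 6·47.83° + 2·180° = 166.60° − 286.99° + 360° = 239.61°.
Angle from antisolar point = D − 180° = 59.61°.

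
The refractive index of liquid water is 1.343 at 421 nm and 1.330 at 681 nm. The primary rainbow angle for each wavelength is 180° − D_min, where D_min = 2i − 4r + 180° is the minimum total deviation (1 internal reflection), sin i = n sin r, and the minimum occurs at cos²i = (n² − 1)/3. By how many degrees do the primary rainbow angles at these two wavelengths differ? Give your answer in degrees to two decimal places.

At 421 nm (n = 1.343): cos²i = 0.26788 → i = 58.830°, r = 39.577°, D_min = 139.354°, rainbow angle = 40.646°.
At 681 nm (n = 1.330): cos²i = 0.25630 → i = 59.585°, r = 40.422°, D_min = 137.484°, rainbow angle = 42.516°.
Angular width = |40.646° − 42.516°| = 1.871°.

1.87°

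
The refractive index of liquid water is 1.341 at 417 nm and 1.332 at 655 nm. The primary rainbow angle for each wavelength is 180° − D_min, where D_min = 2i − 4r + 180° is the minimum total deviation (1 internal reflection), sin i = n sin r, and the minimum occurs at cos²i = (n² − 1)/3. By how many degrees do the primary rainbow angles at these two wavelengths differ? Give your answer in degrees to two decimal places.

1.29°

At 417 nm (n = 1.341): cos²i = 0.26609 → i = 58.946°, r = 39.705°, D_min = 139.071°, rainbow angle = 40.929°.
At 655 nm (n = 1.332): cos²i = 0.25807 → i = 59.469°, r = 40.290°, D_min = 137.776°, rainbow angle = 42.224°.
Angular width = |40.929° − 42.224°| = 1.295°.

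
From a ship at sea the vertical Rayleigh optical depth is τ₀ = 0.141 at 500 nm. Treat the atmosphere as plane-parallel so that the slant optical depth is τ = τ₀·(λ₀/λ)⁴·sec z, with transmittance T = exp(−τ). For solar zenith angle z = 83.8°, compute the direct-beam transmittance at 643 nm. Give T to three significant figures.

sec 83.8° = 9.2593.
τ = 0.141 × (500/643)⁴ × 9.2593 = 0.141 × 0.3656 × 9.2593 = 0.4773.
T = exp(−0.4773) = 0.6204.

0.620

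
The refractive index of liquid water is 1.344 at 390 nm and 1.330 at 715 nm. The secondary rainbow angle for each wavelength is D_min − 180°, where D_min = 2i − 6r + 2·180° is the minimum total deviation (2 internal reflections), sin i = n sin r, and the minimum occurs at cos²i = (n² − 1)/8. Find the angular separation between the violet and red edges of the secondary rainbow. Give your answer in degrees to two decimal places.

At 390 nm (n = 1.344): cos²i = 0.10079 → i = 71.490°, r = 44.874°, D_min = 233.733°, rainbow angle = 53.733°.
At 715 nm (n = 1.330): cos²i = 0.09611 → i = 71.940°, r = 45.630°, D_min = 230.101°, rainbow angle = 50.101°.
Angular width = |53.733° − 50.101°| = 3.632°.

3.63°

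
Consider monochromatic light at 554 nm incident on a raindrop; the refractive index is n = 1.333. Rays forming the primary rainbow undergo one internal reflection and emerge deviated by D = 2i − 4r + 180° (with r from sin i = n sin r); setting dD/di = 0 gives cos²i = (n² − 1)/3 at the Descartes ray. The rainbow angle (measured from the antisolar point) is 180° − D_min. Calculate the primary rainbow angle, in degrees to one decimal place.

42.1°

cos²i = (1.77689 − 1)/3 = 0.25896; i = arccos(0.50888) = 59.410°.
sin r = sin 59.410°/1.333 = 0.64579; r = 40.225°.
D_min = 2·59.410° − 4·40.225° + 180° = 137.922°.
Rainbow angle = 180° − D_min = 42.078°.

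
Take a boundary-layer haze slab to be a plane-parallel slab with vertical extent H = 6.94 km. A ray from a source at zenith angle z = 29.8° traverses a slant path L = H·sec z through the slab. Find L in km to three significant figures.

8.00 km

sec z = 1/cos 29.8° = 1.1524.
L = 6.94 × 1.1524 = 7.998 km.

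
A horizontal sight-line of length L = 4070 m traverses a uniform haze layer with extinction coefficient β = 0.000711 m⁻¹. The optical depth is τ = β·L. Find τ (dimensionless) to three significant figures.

2.89

τ = β·L = 0.000711 × 4070 = 2.8938.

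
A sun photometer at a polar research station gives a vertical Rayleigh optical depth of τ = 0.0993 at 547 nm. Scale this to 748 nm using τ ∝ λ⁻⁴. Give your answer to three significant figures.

τ(748 nm) = τ(547 nm) × (547/748)⁴ = 0.0993 × (0.7313)⁴ = 0.0993 × 0.2860 = 0.0284.

0.0284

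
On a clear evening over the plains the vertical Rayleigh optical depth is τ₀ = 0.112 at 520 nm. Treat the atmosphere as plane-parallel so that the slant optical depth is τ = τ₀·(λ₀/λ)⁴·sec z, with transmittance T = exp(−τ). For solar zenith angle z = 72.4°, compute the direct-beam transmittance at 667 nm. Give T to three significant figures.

0.872

sec 72.4° = 3.3072.
τ = 0.112 × (520/667)⁴ × 3.3072 = 0.112 × 0.3694 × 3.3072 = 0.1368.
T = exp(−0.1368) = 0.8721.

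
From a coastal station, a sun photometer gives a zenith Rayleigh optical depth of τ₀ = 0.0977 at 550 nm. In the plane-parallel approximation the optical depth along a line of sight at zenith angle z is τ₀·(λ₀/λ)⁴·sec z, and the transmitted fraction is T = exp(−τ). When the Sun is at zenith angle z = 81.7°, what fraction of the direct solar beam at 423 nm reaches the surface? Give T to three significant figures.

0.145

sec 81.7° = 6.9273.
τ = 0.0977 × (550/423)⁴ × 6.9273 = 0.0977 × 2.8582 × 6.9273 = 1.9344.
T = exp(−1.9344) = 0.1445.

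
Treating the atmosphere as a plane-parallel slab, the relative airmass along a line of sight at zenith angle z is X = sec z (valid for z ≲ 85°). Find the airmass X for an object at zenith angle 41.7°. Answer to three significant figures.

1.34

X = sec z = 1/cos 41.7° = 1/0.7466 = 1.3393.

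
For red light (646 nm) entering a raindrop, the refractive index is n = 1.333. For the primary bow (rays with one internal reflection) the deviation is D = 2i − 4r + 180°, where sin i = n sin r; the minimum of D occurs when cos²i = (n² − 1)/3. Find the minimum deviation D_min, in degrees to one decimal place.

cos²i = (1.77689 − 1)/3 = 0.25896; i = arccos(0.50888) = 59.410°.
sin r = sin 59.410°/1.333 = 0.64579; r = 40.225°.
D_min = 2·59.410° − 4·40.225° + 180° = 137.922°.

137.9°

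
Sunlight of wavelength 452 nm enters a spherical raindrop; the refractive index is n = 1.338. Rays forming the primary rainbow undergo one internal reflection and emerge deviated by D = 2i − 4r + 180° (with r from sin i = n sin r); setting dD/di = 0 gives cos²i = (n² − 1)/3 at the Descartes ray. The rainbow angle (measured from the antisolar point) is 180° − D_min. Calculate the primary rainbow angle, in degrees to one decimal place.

41.4°

cos²i = (1.79024 − 1)/3 = 0.26341; i = arccos(0.51324) = 59.120°.
sin r = sin 59.120°/1.338 = 0.64144; r = 39.899°.
D_min = 2·59.120° − 4·39.899° + 180° = 138.643°.
Rainbow angle = 180° − D_min = 41.357°.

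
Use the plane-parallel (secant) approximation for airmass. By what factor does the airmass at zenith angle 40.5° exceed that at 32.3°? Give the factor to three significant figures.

X(40.5°)/X(32.3°) = sec 40.5° / sec 32.3° = cos 32.3° / cos 40.5° = 0.8453/0.7604 = 1.1116.

1.11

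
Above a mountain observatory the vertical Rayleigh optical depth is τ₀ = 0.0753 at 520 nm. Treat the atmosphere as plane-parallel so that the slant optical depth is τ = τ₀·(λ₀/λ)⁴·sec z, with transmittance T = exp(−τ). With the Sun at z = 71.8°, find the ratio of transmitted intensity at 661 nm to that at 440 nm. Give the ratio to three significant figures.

Airmass: sec 71.8° = 3.2017.
τ(661 nm) = 0.0753 × (520/661)⁴ × 3.2017 = 0.0753 × 0.3830 × 3.2017 = 0.0923.
τ(440 nm) = 0.0753 × (520/440)⁴ × 3.2017 = 0.0753 × 1.9508 × 3.2017 = 0.4703.
T(661)/T(440) = exp(τ_B − τ_A) = exp(0.3780) = 1.4593.

1.46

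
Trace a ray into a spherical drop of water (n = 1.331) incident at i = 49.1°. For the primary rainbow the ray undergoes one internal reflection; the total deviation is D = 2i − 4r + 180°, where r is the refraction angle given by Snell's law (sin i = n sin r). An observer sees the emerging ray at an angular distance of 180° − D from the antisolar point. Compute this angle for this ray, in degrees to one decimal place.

sin r = sin 49.1° / 1.331 = 0.7559/1.331 = 0.5679; r = 34.60°.
D = 2·49.1° − 4·34.60° + 180° = 98.20° − 138.41° + 180° = 139.79°.
Angle from antisolar point = 180° − D = 40.21°.

40.2°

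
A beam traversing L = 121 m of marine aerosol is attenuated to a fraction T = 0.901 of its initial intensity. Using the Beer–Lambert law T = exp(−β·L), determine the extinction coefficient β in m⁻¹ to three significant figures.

Beer–Lambert: T = exp(−βL) ⇒ β = −ln(T)/L = −ln(0.901)/121 = 0.1043/121 = 0.0008616 m⁻¹.

0.000862 m⁻¹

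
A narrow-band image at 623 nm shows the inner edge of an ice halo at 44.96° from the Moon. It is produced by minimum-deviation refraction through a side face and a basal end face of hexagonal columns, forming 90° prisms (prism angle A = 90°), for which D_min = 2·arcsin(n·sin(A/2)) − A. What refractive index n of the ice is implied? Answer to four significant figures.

Rearranging: n = sin((D_min + A)/2) / sin(A/2).
(D_min + A)/2 = (44.96° + 90°)/2 = 67.480°.
n = sin 67.480° / sin 45° = 0.9237 / 0.7071 = 1.3064.

1.306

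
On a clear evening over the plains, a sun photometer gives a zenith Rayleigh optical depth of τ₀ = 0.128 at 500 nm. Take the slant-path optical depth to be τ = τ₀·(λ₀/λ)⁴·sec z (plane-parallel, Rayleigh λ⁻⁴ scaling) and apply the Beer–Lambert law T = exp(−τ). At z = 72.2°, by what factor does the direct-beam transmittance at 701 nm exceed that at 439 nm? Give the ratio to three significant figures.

Airmass: sec 72.2° = 3.2712.
τ(701 nm) = 0.128 × (500/701)⁴ × 3.2712 = 0.128 × 0.2588 × 3.2712 = 0.1084.
τ(439 nm) = 0.128 × (500/439)⁴ × 3.2712 = 0.128 × 1.6828 × 3.2712 = 0.7046.
T(701)/T(439) = exp(τ_B − τ_A) = exp(0.5962) = 1.8153.

1.82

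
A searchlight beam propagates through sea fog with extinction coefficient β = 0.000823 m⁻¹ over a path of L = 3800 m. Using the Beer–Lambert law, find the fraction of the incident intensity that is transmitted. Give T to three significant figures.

0.0438

τ = β·L = 0.000823 × 3800 = 3.1274.
T = exp(−3.1274) = 0.0438.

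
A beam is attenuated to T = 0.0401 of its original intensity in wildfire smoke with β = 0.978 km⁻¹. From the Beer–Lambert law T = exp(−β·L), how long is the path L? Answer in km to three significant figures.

Beer–Lambert: T = exp(−βL) ⇒ L = −ln(T)/β = −ln(0.0401)/0.978 = 3.2164/0.978 = 3.289 km.

3.29 km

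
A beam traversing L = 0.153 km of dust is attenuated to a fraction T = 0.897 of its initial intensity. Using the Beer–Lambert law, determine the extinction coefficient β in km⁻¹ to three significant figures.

Beer–Lambert: T = exp(−βL) ⇒ β = −ln(T)/L = −ln(0.897)/0.153 = 0.1087/0.153 = 0.7105 km⁻¹.

0.710 km⁻¹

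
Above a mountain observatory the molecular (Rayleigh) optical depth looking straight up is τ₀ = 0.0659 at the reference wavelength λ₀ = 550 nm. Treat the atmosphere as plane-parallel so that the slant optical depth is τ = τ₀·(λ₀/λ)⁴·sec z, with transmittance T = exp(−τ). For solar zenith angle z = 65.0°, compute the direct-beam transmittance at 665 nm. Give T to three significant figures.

sec 65.0° = 2.3662.
τ = 0.0659 × (550/665)⁴ × 2.3662 = 0.0659 × 0.4679 × 2.3662 = 0.0730.
T = exp(−0.0730) = 0.9296.

0.930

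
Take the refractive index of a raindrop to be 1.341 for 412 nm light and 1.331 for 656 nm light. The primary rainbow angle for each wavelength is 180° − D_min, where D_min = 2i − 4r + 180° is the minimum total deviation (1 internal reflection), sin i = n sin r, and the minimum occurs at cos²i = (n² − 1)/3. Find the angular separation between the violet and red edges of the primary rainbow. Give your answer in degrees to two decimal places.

1.44°

At 412 nm (n = 1.341): cos²i = 0.26609 → i = 58.946°, r = 39.705°, D_min = 139.071°, rainbow angle = 40.929°.
At 656 nm (n = 1.331): cos²i = 0.25719 → i = 59.527°, r = 40.356°, D_min = 137.630°, rainbow angle = 42.370°.
Angular width = |40.929° − 42.370°| = 1.441°.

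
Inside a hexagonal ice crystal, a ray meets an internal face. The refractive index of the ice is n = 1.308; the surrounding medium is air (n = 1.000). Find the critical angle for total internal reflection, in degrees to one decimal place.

49.9°

sin θ_c = n_air / n = 1.000 / 1.308 = 0.7645.
θ_c = arcsin(0.7645) = 49.86°.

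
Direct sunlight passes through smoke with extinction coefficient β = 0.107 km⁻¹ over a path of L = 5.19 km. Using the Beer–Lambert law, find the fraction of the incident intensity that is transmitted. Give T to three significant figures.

0.574

τ = β·L = 0.107 × 5.19 = 0.5553.
T = exp(−0.5553) = 0.5739.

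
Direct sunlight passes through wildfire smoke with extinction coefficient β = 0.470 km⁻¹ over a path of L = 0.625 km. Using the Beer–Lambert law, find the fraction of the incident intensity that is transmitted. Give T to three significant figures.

0.745

τ = β·L = 0.470 × 0.625 = 0.2937.
T = exp(−0.2937) = 0.7455.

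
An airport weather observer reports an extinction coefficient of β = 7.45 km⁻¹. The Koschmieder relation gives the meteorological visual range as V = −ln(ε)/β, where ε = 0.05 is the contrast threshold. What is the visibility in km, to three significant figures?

0.402 km

V = −ln(0.05) / 7.45 = 2.996 / 7.45 = 0.4021 km.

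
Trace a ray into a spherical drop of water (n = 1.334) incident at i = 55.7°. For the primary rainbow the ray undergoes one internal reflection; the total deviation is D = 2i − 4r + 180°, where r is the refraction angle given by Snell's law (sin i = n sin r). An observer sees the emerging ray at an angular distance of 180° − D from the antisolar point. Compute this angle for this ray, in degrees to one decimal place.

sin r = sin 55.7° / 1.334 = 0.8261/1.334 = 0.6193; r = 38.26°.
D = 2·55.7° − 4·38.26° + 180° = 111.40° − 153.05° + 180° = 138.35°.
Angle from antisolar point = 180° − D = 41.65°.

41.6°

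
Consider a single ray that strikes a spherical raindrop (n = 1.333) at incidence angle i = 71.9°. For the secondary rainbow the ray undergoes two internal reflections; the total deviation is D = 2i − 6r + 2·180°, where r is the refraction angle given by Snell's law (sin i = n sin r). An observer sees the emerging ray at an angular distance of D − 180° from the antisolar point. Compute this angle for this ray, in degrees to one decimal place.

sin r = sin 71.9° / 1.333 = 0.9505/1.333 = 0.7131; r = 45.48°.
D = 2·71.9° − 6·45.48° + 2·180° = 143.80° − 272.91° + 360° = 230.89°.
Angle from antisolar point = D − 180° = 50.89°.

50.9°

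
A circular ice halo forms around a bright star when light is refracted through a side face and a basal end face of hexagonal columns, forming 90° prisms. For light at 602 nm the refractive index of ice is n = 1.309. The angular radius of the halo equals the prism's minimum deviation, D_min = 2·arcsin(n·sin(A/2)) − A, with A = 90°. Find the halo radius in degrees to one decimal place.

45.5°

n·sin(A/2) = 1.309 × sin 45° = 1.309 × 0.7071 = 0.9256.
D_min = 2·arcsin(0.9256) − 90° = 2 × 67.759° − 90° = 45.519°.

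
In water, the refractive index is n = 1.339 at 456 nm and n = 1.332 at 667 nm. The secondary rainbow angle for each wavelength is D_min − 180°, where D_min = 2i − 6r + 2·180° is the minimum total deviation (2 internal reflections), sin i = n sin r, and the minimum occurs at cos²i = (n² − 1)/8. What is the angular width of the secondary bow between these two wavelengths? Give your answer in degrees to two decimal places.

1.82°

At 456 nm (n = 1.339): cos²i = 0.09912 → i = 71.650°, r = 45.141°, D_min = 232.451°, rainbow angle = 52.451°.
At 667 nm (n = 1.332): cos²i = 0.09678 → i = 71.875°, r = 45.520°, D_min = 230.628°, rainbow angle = 50.628°.
Angular width = |52.451° − 50.628°| = 1.823°.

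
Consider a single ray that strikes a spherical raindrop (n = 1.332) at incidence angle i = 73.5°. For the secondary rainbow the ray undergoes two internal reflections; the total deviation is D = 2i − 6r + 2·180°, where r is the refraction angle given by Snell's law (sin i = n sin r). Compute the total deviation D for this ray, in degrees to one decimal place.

230.8°

sin r = sin 73.5° / 1.332 = 0.9588/1.332 = 0.7198; r = 46.04°.
D = 2·73.5° − 6·46.04° + 2·180° = 147.00° − 276.24° + 360° = 230.76°.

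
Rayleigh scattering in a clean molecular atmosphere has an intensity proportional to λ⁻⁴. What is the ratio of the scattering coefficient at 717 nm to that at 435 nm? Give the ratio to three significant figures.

Rayleigh scattering ∝ λ⁻⁴, so the ratio of coefficients is the inverse fourth power of the wavelength ratio.
σ(717)/σ(435) = (435/717)⁴ = (0.6067)⁴ = 0.1355.

0.135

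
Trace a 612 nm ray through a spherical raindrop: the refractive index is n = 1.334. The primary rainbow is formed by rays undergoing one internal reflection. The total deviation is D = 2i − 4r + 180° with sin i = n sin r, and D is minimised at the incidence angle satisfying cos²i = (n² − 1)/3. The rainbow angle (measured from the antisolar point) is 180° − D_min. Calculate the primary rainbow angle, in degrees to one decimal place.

cos²i = (1.77956 − 1)/3 = 0.25985; i = arccos(0.50976) = 59.352°.
sin r = sin 59.352°/1.334 = 0.64492; r = 40.159°.
D_min = 2·59.352° − 4·40.159° + 180° = 138.067°.
Rainbow angle = 180° − D_min = 41.933°.

41.9°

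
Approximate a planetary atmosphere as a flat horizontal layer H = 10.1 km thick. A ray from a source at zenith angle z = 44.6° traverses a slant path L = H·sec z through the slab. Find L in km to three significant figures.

14.2 km

sec z = 1/cos 44.6° = 1.4044.
L = 10.1 × 1.4044 = 14.185 km.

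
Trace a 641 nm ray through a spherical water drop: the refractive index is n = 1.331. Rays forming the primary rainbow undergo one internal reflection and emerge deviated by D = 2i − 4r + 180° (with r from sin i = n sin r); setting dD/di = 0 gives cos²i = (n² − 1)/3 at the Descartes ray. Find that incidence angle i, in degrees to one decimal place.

59.5°

cos²i = (1.331² − 1)/3 = (1.77156 − 1)/3 = 0.25719.
cos i = 0.50714, so i = 59.527°.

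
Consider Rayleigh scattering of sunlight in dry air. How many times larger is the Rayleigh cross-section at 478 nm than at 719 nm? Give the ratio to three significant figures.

5.12

Rayleigh scattering ∝ λ⁻⁴, so the ratio of coefficients is the inverse fourth power of the wavelength ratio.
σ(478)/σ(719) = (719/478)⁴ = (1.5042)⁴ = 5.119.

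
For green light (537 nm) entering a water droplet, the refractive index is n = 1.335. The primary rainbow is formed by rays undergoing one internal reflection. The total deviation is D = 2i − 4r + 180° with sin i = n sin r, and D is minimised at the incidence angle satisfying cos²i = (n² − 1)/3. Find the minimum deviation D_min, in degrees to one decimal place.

138.2°

cos²i = (1.78222 − 1)/3 = 0.26074; i = arccos(0.51063) = 59.294°.
sin r = sin 59.294°/1.335 = 0.64405; r = 40.094°.
D_min = 2·59.294° − 4·40.094° + 180° = 138.212°.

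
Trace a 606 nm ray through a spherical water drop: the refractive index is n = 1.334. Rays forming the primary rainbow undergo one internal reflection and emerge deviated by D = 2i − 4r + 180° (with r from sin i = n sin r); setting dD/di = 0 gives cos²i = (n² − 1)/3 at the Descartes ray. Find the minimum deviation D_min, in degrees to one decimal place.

cos²i = (1.77956 − 1)/3 = 0.25985; i = arccos(0.50976) = 59.352°.
sin r = sin 59.352°/1.334 = 0.64492; r = 40.159°.
D_min = 2·59.352° − 4·40.159° + 180° = 138.067°.

138.1°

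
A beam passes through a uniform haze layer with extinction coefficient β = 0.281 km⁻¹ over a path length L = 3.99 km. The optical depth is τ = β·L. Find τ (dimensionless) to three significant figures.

τ = β·L = 0.281 × 3.99 = 1.1212.

1.12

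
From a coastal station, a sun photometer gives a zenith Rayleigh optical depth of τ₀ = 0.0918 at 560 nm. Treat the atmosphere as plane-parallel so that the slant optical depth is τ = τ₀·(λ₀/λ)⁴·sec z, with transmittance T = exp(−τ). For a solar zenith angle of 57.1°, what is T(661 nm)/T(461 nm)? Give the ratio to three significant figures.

Airmass: sec 57.1° = 1.8410.
τ(661 nm) = 0.0918 × (560/661)⁴ × 1.8410 = 0.0918 × 0.5152 × 1.8410 = 0.0871.
τ(461 nm) = 0.0918 × (560/461)⁴ × 1.8410 = 0.0918 × 2.1775 × 1.8410 = 0.3680.
T(661)/T(461) = exp(τ_B − τ_A) = exp(0.2809) = 1.3244.

1.32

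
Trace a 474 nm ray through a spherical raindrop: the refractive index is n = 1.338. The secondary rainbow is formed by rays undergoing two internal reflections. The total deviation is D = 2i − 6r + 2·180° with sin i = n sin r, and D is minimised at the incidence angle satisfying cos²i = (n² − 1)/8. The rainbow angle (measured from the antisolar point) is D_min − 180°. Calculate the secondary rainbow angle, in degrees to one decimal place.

52.2°

cos²i = (1.79024 − 1)/8 = 0.09878; i = arccos(0.31429) = 71.682°.
sin r = sin 71.682°/1.338 = 0.70951; r = 45.195°.
D_min = 2·71.682° − 6·45.195° + 360° = 232.193°.
Rainbow angle = D_min − 180° = 52.193°.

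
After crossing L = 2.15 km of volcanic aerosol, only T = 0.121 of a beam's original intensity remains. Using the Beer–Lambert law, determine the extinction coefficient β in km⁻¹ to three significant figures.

Beer–Lambert: T = exp(−βL) ⇒ β = −ln(T)/L = −ln(0.121)/2.15 = 2.1120/2.15 = 0.9823 km⁻¹.

0.982 km⁻¹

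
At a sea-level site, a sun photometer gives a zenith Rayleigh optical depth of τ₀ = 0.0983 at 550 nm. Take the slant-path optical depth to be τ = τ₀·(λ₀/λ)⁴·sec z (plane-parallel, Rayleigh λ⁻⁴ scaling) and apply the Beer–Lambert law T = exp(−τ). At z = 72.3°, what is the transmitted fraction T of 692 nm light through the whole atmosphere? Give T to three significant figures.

sec 72.3° = 3.2891.
τ = 0.0983 × (550/692)⁴ × 3.2891 = 0.0983 × 0.3990 × 3.2891 = 0.1290.
T = exp(−0.1290) = 0.8790.

0.879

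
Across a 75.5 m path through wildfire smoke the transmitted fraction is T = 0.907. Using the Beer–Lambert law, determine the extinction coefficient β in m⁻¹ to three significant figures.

Beer–Lambert: T = exp(−βL) ⇒ β = −ln(T)/L = −ln(0.907)/75.5 = 0.0976/75.5 = 0.001293 m⁻¹.

0.00129 m⁻¹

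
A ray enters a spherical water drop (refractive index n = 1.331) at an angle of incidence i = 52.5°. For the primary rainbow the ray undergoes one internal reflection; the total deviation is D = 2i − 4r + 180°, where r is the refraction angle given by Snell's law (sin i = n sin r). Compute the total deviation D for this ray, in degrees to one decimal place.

138.6°

sin r = sin 52.5° / 1.331 = 0.7934/1.331 = 0.5961; r = 36.59°.
D = 2·52.5° − 4·36.59° + 180° = 105.00° − 146.35° + 180° = 138.65°.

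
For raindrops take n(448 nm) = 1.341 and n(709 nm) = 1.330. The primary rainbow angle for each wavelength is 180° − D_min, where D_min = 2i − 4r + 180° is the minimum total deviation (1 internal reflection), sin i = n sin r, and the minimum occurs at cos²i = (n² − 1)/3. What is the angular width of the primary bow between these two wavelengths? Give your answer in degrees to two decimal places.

1.59°

At 448 nm (n = 1.341): cos²i = 0.26609 → i = 58.946°, r = 39.705°, D_min = 139.071°, rainbow angle = 40.929°.
At 709 nm (n = 1.330): cos²i = 0.25630 → i = 59.585°, r = 40.422°, D_min = 137.484°, rainbow angle = 42.516°.
Angular width = |40.929° − 42.516°| = 1.588°.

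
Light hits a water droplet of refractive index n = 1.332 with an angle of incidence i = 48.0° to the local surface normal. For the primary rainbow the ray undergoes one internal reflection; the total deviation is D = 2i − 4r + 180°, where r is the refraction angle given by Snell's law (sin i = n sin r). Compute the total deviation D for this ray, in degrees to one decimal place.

140.4°

sin r = sin 48.0° / 1.332 = 0.7431/1.332 = 0.5579; r = 33.91°.
D = 2·48.0° − 4·33.91° + 180° = 96.00° − 135.65° + 180° = 140.35°.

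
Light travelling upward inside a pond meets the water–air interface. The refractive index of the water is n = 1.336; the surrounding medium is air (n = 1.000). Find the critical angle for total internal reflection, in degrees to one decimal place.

48.5°

sin θ_c = n_air / n = 1.000 / 1.336 = 0.7485.
θ_c = arcsin(0.7485) = 48.46°.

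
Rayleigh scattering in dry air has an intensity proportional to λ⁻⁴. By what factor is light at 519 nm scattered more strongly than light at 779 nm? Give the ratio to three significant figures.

5.08

Rayleigh scattering ∝ λ⁻⁴, so the ratio of coefficients is the inverse fourth power of the wavelength ratio.
σ(519)/σ(779) = (779/519)⁴ = (1.5010)⁴ = 5.076.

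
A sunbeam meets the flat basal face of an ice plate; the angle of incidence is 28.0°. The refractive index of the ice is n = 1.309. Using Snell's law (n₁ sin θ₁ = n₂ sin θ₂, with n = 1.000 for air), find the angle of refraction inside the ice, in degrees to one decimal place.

Snell: sin θ_r = sin θ_i / n = sin 28.0° / 1.309 = 0.4695 / 1.309 = 0.3586.
θ_r = arcsin(0.3586) = 21.02°.

21.0°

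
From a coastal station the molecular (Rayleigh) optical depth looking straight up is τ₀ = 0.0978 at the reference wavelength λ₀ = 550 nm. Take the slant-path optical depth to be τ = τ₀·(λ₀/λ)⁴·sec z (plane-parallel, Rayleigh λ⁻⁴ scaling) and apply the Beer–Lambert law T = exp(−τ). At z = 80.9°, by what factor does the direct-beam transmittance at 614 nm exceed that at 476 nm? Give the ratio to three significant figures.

Airmass: sec 80.9° = 6.3228.
τ(614 nm) = 0.0978 × (550/614)⁴ × 6.3228 = 0.0978 × 0.6438 × 6.3228 = 0.3981.
τ(476 nm) = 0.0978 × (550/476)⁴ × 6.3228 = 0.0978 × 1.7825 × 6.3228 = 1.1022.
T(614)/T(476) = exp(τ_B − τ_A) = exp(0.7041) = 2.0220.

2.02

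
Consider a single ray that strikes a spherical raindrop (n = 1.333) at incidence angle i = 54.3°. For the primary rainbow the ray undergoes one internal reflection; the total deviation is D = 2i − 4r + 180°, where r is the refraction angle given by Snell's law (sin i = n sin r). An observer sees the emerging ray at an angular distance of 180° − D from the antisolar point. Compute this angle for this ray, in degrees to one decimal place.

41.5°

sin r = sin 54.3° / 1.333 = 0.8121/1.333 = 0.6092; r = 37.53°.
D = 2·54.3° − 4·37.53° + 180° = 108.60° − 150.13° + 180° = 138.47°.
Angle from antisolar point = 180° − D = 41.53°.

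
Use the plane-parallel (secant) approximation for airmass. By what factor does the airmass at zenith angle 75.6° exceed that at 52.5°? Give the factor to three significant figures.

2.45

X(75.6°)/X(52.5°) = sec 75.6° / sec 52.5° = cos 52.5° / cos 75.6° = 0.6088/0.2487 = 2.4479.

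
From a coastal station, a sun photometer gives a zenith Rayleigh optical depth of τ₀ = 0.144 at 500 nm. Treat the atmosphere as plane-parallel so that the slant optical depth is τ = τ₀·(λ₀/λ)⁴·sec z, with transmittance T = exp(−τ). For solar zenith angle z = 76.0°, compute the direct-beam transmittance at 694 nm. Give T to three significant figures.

sec 76.0° = 4.1336.
τ = 0.144 × (500/694)⁴ × 4.1336 = 0.144 × 0.2694 × 4.1336 = 0.1604.
T = exp(−0.1604) = 0.8518.

0.852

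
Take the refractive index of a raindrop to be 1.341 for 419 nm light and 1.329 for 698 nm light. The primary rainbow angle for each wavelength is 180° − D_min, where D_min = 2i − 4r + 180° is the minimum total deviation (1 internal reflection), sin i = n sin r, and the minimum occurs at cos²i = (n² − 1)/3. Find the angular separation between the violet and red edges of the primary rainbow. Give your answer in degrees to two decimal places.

At 419 nm (n = 1.341): cos²i = 0.26609 → i = 58.946°, r = 39.705°, D_min = 139.071°, rainbow angle = 40.929°.
At 698 nm (n = 1.329): cos²i = 0.25541 → i = 59.643°, r = 40.487°, D_min = 137.337°, rainbow angle = 42.663°.
Angular width = |40.929° − 42.663°| = 1.735°.

1.73°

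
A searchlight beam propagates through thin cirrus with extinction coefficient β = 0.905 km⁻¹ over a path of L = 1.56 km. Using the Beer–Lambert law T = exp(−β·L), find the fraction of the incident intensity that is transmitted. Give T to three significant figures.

0.244

τ = β·L = 0.905 × 1.56 = 1.4118.
T = exp(−1.4118) = 0.2437.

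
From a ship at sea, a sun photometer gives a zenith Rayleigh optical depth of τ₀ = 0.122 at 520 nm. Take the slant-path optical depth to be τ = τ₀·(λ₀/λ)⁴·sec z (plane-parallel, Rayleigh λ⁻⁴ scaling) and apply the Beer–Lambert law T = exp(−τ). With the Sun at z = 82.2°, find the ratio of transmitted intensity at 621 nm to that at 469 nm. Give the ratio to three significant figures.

Airmass: sec 82.2° = 7.3684.
τ(621 nm) = 0.122 × (520/621)⁴ × 7.3684 = 0.122 × 0.4916 × 7.3684 = 0.4420.
τ(469 nm) = 0.122 × (520/469)⁴ × 7.3684 = 0.122 × 1.5112 × 7.3684 = 1.3585.
T(621)/T(469) = exp(τ_B − τ_A) = exp(0.9165) = 2.5006.

2.50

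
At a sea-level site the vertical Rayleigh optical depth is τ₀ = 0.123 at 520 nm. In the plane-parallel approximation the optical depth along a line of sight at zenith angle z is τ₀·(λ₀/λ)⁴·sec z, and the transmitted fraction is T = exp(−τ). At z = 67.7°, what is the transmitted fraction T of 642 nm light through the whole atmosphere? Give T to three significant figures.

0.870

sec 67.7° = 2.6354.
τ = 0.123 × (520/642)⁴ × 2.6354 = 0.123 × 0.4304 × 2.6354 = 0.1395.
T = exp(−0.1395) = 0.8698.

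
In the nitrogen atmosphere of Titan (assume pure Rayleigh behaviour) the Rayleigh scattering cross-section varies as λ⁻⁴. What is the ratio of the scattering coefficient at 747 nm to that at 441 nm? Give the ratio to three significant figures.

Rayleigh scattering ∝ λ⁻⁴, so the ratio of coefficients is the inverse fourth power of the wavelength ratio.
σ(747)/σ(441) = (441/747)⁴ = (0.5904)⁴ = 0.1215.

0.121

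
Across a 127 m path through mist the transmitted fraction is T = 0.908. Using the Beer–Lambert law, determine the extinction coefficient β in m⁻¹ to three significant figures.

0.000760 m⁻¹

Beer–Lambert: T = exp(−βL) ⇒ β = −ln(T)/L = −ln(0.908)/127 = 0.0965/127 = 0.0007599 m⁻¹.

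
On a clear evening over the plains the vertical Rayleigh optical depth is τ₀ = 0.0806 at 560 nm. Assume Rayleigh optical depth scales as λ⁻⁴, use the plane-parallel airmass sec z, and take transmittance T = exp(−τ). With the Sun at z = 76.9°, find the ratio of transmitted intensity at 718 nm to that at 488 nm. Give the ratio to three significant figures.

Airmass: sec 76.9° = 4.4121.
τ(718 nm) = 0.0806 × (560/718)⁴ × 4.4121 = 0.0806 × 0.3700 × 4.4121 = 0.1316.
τ(488 nm) = 0.0806 × (560/488)⁴ × 4.4121 = 0.0806 × 1.7341 × 4.4121 = 0.6167.
T(718)/T(488) = exp(τ_B − τ_A) = exp(0.4851) = 1.6243.

1.62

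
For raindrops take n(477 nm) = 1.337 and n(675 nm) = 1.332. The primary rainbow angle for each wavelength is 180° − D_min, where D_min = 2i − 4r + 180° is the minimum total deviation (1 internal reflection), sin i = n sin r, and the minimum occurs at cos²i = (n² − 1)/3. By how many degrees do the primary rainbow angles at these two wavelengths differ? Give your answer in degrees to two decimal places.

At 477 nm (n = 1.337): cos²i = 0.26252 → i = 59.178°, r = 39.964°, D_min = 138.500°, rainbow angle = 41.500°.
At 675 nm (n = 1.332): cos²i = 0.25807 → i = 59.469°, r = 40.290°, D_min = 137.776°, rainbow angle = 42.224°.
Angular width = |41.500° − 42.224°| = 0.724°.

0.72°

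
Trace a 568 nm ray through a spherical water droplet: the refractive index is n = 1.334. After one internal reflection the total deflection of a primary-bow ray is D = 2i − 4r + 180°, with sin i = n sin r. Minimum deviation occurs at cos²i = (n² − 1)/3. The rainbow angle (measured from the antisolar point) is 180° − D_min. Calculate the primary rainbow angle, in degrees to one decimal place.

cos²i = (1.77956 − 1)/3 = 0.25985; i = arccos(0.50976) = 59.352°.
sin r = sin 59.352°/1.334 = 0.64492; r = 40.159°.
D_min = 2·59.352° − 4·40.159° + 180° = 138.067°.
Rainbow angle = 180° − D_min = 41.933°.

41.9°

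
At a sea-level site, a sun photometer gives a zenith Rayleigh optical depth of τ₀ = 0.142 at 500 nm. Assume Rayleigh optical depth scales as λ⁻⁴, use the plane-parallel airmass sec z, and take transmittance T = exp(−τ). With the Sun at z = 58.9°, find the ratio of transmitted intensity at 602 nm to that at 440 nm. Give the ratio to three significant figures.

1.39

Airmass: sec 58.9° = 1.9360.
τ(602 nm) = 0.142 × (500/602)⁴ × 1.9360 = 0.142 × 0.4759 × 1.9360 = 0.1308.
τ(440 nm) = 0.142 × (500/440)⁴ × 1.9360 = 0.142 × 1.6675 × 1.9360 = 0.4584.
T(602)/T(440) = exp(τ_B − τ_A) = exp(0.3276) = 1.3876.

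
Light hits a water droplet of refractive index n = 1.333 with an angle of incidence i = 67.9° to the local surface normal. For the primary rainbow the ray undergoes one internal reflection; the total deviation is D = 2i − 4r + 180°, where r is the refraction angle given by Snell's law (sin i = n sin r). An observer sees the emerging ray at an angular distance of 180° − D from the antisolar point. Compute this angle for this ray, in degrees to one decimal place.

sin r = sin 67.9° / 1.333 = 0.9265/1.333 = 0.6951; r = 44.03°.
D = 2·67.9° − 4·44.03° + 180° = 135.80° − 176.13° + 180° = 139.67°.
Angle from antisolar point = 180° − D = 40.33°.

40.3°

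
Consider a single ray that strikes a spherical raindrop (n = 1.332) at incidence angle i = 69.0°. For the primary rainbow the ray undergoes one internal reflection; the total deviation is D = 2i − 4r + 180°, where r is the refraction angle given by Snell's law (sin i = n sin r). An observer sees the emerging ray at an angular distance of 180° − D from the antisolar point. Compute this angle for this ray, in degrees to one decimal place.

sin r = sin 69.0° / 1.332 = 0.9336/1.332 = 0.7009; r = 44.50°.
D = 2·69.0° − 4·44.50° + 180° = 138.00° − 177.99° + 180° = 140.01°.
Angle from antisolar point = 180° − D = 39.99°.

40.0°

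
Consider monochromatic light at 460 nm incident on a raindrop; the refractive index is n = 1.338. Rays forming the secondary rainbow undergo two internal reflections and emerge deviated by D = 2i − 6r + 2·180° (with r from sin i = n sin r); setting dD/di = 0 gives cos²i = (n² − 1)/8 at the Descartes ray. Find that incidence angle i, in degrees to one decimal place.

cos²i = (1.338² − 1)/8 = (1.79024 − 1)/8 = 0.09878.
cos i = 0.31429, so i = 71.682°.

71.7°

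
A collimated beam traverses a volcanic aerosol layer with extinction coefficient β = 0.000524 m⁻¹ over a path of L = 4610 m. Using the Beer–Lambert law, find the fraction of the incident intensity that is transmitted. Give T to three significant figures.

0.0893

τ = β·L = 0.000524 × 4610 = 2.4156.
T = exp(−2.4156) = 0.0893.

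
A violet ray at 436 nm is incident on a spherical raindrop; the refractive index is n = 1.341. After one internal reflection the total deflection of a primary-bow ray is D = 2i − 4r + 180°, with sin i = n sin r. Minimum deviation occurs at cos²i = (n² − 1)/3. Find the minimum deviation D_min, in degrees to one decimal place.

139.1°

cos²i = (1.79828 − 1)/3 = 0.26609; i = arccos(0.51584) = 58.946°.
sin r = sin 58.946°/1.341 = 0.63884; r = 39.705°.
D_min = 2·58.946° − 4·39.705° + 180° = 139.071°.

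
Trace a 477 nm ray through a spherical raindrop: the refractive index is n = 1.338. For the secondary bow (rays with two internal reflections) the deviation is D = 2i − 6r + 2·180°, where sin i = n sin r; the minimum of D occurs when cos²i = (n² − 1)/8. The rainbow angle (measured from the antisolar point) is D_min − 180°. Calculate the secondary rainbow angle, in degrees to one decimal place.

cos²i = (1.79024 − 1)/8 = 0.09878; i = arccos(0.31429) = 71.682°.
sin r = sin 71.682°/1.338 = 0.70951; r = 45.195°.
D_min = 2·71.682° − 6·45.195° + 360° = 232.193°.
Rainbow angle = D_min − 180° = 52.193°.

52.2°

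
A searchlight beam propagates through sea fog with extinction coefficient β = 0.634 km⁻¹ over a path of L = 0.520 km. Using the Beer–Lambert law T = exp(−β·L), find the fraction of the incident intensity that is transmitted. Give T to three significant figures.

τ = β·L = 0.634 × 0.520 = 0.3297.
T = exp(−0.3297) = 0.7192.

0.719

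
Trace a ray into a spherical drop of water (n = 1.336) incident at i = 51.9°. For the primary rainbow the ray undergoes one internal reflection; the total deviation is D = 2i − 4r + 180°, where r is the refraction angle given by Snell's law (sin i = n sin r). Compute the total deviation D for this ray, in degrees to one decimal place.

139.4°

sin r = sin 51.9° / 1.336 = 0.7869/1.336 = 0.5890; r = 36.09°.
D = 2·51.9° − 4·36.09° + 180° = 103.80° − 144.35° + 180° = 139.45°.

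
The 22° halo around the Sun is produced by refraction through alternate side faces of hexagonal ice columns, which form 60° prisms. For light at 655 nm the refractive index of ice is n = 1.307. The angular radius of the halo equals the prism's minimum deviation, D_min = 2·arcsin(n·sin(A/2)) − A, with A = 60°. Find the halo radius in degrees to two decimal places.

n·sin(A/2) = 1.307 × sin 30° = 1.307 × 0.5000 = 0.6535.
D_min = 2·arcsin(0.6535) − 60° = 2 × 40.806° − 60° = 21.612°.

21.61°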